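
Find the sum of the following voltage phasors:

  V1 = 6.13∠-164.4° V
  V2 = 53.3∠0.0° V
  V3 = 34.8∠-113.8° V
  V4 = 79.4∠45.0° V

Step 1 — Convert each phasor to rectangular form:
  V1 = 6.13·(cos(-164.4°) + j·sin(-164.4°)) = -5.904 - j1.648 V
  V2 = 53.3·(cos(0.0°) + j·sin(0.0°)) = 53.3 V
  V3 = 34.8·(cos(-113.8°) + j·sin(-113.8°)) = -14.04 - j31.84 V
  V4 = 79.4·(cos(45.0°) + j·sin(45.0°)) = 56.14 + j56.14 V
Step 2 — Sum components: V_total = 89.5 + j22.66 V.
Step 3 — Convert to polar: |V_total| = 92.32 V, ∠V_total = 14.2°.

V_total = 92.32∠14.2° V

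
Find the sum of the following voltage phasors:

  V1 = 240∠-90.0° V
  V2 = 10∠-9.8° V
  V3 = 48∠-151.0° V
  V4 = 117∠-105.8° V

Step 1 — Convert each phasor to rectangular form:
  V1 = 240·(cos(-90.0°) + j·sin(-90.0°)) = 0 - j240 V
  V2 = 10·(cos(-9.8°) + j·sin(-9.8°)) = 9.854 - j1.702 V
  V3 = 48·(cos(-151.0°) + j·sin(-151.0°)) = -41.98 - j23.27 V
  V4 = 117·(cos(-105.8°) + j·sin(-105.8°)) = -31.86 - j112.6 V
Step 2 — Sum components: V_total = -63.98 - j377.6 V.
Step 3 — Convert to polar: |V_total| = 382.9 V, ∠V_total = -99.6°.

V_total = 382.9∠-99.6° V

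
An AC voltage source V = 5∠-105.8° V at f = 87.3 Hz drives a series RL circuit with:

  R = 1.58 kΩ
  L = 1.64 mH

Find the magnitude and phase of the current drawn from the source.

Step 1 — Angular frequency: ω = 2π·f = 2π·87.3 = 548.5 rad/s.
Step 2 — Component impedances:
  R: Z = R = 1580 Ω
  L: Z = jωL = j·548.5·0.00164 = 0 + j0.8996 Ω
Step 3 — Series combination: Z_total = R + L = 1580 + j0.8996 Ω = 1580∠0.0° Ω.
Step 4 — Source phasor: V = 5∠-105.8° V = -1.361 - j4.811 V.
Step 5 — Ohm's law: I = V / Z_total = (-1.361 - j4.811) / (1580 + j0.8996) = -0.0008634 - j0.003045 A.
Step 6 — Convert to polar: |I| = 0.003165 A, ∠I = -105.8°.

I = 0.003165∠-105.8° A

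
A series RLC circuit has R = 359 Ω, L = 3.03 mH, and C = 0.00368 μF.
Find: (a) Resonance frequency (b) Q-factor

Step 1 — Resonance condition Im(Z)=0 gives ω₀ = 1/√(LC).
Step 2 — ω₀ = 1/√(0.00303·3.68e-09) = 2.995e+05 rad/s.
Step 3 — f₀ = ω₀/(2π) = 4.766e+04 Hz.
Step 4 — Series Q: Q = ω₀L/R = 2.995e+05·0.00303/359 = 2.528.

(a) f₀ = 4.766e+04 Hz  (b) Q = 2.528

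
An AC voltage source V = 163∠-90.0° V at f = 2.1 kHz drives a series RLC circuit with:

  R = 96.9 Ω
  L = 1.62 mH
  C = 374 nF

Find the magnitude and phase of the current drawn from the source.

Step 1 — Angular frequency: ω = 2π·f = 2π·2100 = 1.319e+04 rad/s.
Step 2 — Component impedances:
  R: Z = R = 96.9 Ω
  L: Z = jωL = j·1.319e+04·0.00162 = 0 + j21.38 Ω
  C: Z = 1/(jωC) = -j/(ω·C) = 0 - j202.6 Ω
Step 3 — Series combination: Z_total = R + L + C = 96.9 - j181.3 Ω = 205.5∠-61.9° Ω.
Step 4 — Source phasor: V = 163∠-90.0° V = 0 - j163 V.
Step 5 — Ohm's law: I = V / Z_total = (0 - j163) / (96.9 - j181.3) = 0.6994 - j0.3739 A.
Step 6 — Convert to polar: |I| = 0.793 A, ∠I = -28.1°.

I = 0.793∠-28.1° A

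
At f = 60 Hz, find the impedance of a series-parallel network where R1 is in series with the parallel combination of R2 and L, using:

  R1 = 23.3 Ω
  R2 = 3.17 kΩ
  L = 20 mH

Step 1 — Angular frequency: ω = 2π·f = 2π·60 = 377 rad/s.
Step 2 — Component impedances:
  R1: Z = R = 23.3 Ω
  R2: Z = R = 3170 Ω
  L: Z = jωL = j·377·0.02 = 0 + j7.54 Ω
Step 3 — Parallel branch: R2 || L = 1/(1/R2 + 1/L) = 0.01793 + j7.54 Ω.
Step 4 — Series with R1: Z_total = R1 + (R2 || L) = 23.32 + j7.54 Ω = 24.51∠17.9° Ω.

Z = 23.32 + j7.54 Ω = 24.51∠17.9° Ω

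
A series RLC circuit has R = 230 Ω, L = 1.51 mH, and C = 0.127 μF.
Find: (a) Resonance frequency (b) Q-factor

Step 1 — Resonance condition Im(Z)=0 gives ω₀ = 1/√(LC).
Step 2 — ω₀ = 1/√(0.00151·1.27e-07) = 7.221e+04 rad/s.
Step 3 — f₀ = ω₀/(2π) = 1.149e+04 Hz.
Step 4 — Series Q: Q = ω₀L/R = 7.221e+04·0.00151/230 = 0.4741.

(a) f₀ = 1.149e+04 Hz  (b) Q = 0.4741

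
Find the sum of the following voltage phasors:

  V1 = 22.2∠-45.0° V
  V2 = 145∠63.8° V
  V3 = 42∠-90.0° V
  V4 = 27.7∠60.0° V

Step 1 — Convert each phasor to rectangular form:
  V1 = 22.2·(cos(-45.0°) + j·sin(-45.0°)) = 15.7 - j15.7 V
  V2 = 145·(cos(63.8°) + j·sin(63.8°)) = 64.02 + j130.1 V
  V3 = 42·(cos(-90.0°) + j·sin(-90.0°)) = 0 - j42 V
  V4 = 27.7·(cos(60.0°) + j·sin(60.0°)) = 13.85 + j23.99 V
Step 2 — Sum components: V_total = 93.57 + j96.39 V.
Step 3 — Convert to polar: |V_total| = 134.3 V, ∠V_total = 45.9°.

V_total = 134.3∠45.9° V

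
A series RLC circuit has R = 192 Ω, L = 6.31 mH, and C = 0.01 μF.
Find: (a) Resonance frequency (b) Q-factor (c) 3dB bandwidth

Step 1 — Resonance: ω₀ = 1/√(LC) = 1/√(0.00631·1e-08) = 1.259e+05 rad/s.
Step 2 — f₀ = ω₀/(2π) = 2.004e+04 Hz.
Step 3 — Series Q: Q = ω₀L/R = 1.259e+05·0.00631/192 = 4.137.
Step 4 — Bandwidth: Δω = ω₀/Q = 3.043e+04 rad/s; BW = Δω/(2π) = 4843 Hz.

(a) f₀ = 2.004e+04 Hz  (b) Q = 4.137  (c) BW = 4843 Hz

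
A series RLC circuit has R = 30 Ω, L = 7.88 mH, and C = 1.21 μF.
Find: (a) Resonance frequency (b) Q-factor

Step 1 — Resonance condition Im(Z)=0 gives ω₀ = 1/√(LC).
Step 2 — ω₀ = 1/√(0.00788·1.21e-06) = 1.024e+04 rad/s.
Step 3 — f₀ = ω₀/(2π) = 1630 Hz.
Step 4 — Series Q: Q = ω₀L/R = 1.024e+04·0.00788/30 = 2.69.

(a) f₀ = 1630 Hz  (b) Q = 2.69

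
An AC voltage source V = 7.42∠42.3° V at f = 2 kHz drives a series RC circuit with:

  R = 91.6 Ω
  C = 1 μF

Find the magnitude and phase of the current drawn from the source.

Step 1 — Angular frequency: ω = 2π·f = 2π·2000 = 1.257e+04 rad/s.
Step 2 — Component impedances:
  R: Z = R = 91.6 Ω
  C: Z = 1/(jωC) = -j/(ω·C) = 0 - j79.58 Ω
Step 3 — Series combination: Z_total = R + C = 91.6 - j79.58 Ω = 121.3∠-41.0° Ω.
Step 4 — Source phasor: V = 7.42∠42.3° V = 5.488 + j4.994 V.
Step 5 — Ohm's law: I = V / Z_total = (5.488 + j4.994) / (91.6 - j79.58) = 0.007153 + j0.06073 A.
Step 6 — Convert to polar: |I| = 0.06115 A, ∠I = 83.3°.

I = 0.06115∠83.3° A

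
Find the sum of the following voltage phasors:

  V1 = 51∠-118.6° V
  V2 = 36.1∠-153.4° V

Step 1 — Convert each phasor to rectangular form:
  V1 = 51·(cos(-118.6°) + j·sin(-118.6°)) = -24.41 - j44.78 V
  V2 = 36.1·(cos(-153.4°) + j·sin(-153.4°)) = -32.28 - j16.16 V
Step 2 — Sum components: V_total = -56.69 - j60.94 V.
Step 3 — Convert to polar: |V_total| = 83.23 V, ∠V_total = -132.9°.

V_total = 83.23∠-132.9° V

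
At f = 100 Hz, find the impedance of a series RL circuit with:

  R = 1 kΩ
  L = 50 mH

Step 1 — Angular frequency: ω = 2π·f = 2π·100 = 628.3 rad/s.
Step 2 — Component impedances:
  R: Z = R = 1000 Ω
  L: Z = jωL = j·628.3·0.05 = 0 + j31.42 Ω
Step 3 — Series combination: Z_total = R + L = 1000 + j31.42 Ω = 1000∠1.8° Ω.

Z = 1000 + j31.42 Ω = 1000∠1.8° Ω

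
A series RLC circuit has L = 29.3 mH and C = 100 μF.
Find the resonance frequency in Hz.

Step 1 — Resonance condition Im(Z)=0 gives ω₀ = 1/√(LC).
Step 2 — ω₀ = 1/√(0.0293·0.0001) = 584.2 rad/s.
Step 3 — f₀ = ω₀/(2π) = 92.98 Hz.

f₀ = 92.98 Hz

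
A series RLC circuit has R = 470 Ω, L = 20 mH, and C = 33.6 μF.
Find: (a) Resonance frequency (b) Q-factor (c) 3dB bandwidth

Step 1 — Resonance: ω₀ = 1/√(LC) = 1/√(0.02·3.36e-05) = 1220 rad/s.
Step 2 — f₀ = ω₀/(2π) = 194.1 Hz.
Step 3 — Series Q: Q = ω₀L/R = 1220·0.02/470 = 0.05191.
Step 4 — Bandwidth: Δω = ω₀/Q = 2.35e+04 rad/s; BW = Δω/(2π) = 3740 Hz.

(a) f₀ = 194.1 Hz  (b) Q = 0.05191  (c) BW = 3740 Hz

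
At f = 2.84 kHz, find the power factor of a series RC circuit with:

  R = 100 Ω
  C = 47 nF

Step 1 — Angular frequency: ω = 2π·f = 2π·2840 = 1.784e+04 rad/s.
Step 2 — Component impedances:
  R: Z = R = 100 Ω
  C: Z = 1/(jωC) = -j/(ω·C) = 0 - j1192 Ω
Step 3 — Series combination: Z_total = R + C = 100 - j1192 Ω = 1197∠-85.2° Ω.
Step 4 — Power factor: PF = cos(φ) = Re(Z)/|Z| = 100/1196.54 = 0.08357.
Step 5 — Type: Im(Z) = -1192 ⇒ leading (phase φ = -85.2°).

PF = 0.08357 (leading, φ = -85.2°)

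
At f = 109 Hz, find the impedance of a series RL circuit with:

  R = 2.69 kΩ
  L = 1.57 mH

Step 1 — Angular frequency: ω = 2π·f = 2π·109 = 684.9 rad/s.
Step 2 — Component impedances:
  R: Z = R = 2690 Ω
  L: Z = jωL = j·684.9·0.00157 = 0 + j1.075 Ω
Step 3 — Series combination: Z_total = R + L = 2690 + j1.075 Ω = 2690∠0.0° Ω.

Z = 2690 + j1.075 Ω = 2690∠0.0° Ω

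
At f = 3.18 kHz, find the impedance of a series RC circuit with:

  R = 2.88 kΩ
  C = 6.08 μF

Step 1 — Angular frequency: ω = 2π·f = 2π·3180 = 1.998e+04 rad/s.
Step 2 — Component impedances:
  R: Z = R = 2880 Ω
  C: Z = 1/(jωC) = -j/(ω·C) = 0 - j8.232 Ω
Step 3 — Series combination: Z_total = R + C = 2880 - j8.232 Ω = 2880∠-0.2° Ω.

Z = 2880 - j8.232 Ω = 2880∠-0.2° Ω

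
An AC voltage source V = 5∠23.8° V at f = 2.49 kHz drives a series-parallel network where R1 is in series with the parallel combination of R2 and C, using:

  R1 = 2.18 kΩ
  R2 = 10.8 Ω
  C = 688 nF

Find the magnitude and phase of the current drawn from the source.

Step 1 — Angular frequency: ω = 2π·f = 2π·2490 = 1.565e+04 rad/s.
Step 2 — Component impedances:
  R1: Z = R = 2180 Ω
  R2: Z = R = 10.8 Ω
  C: Z = 1/(jωC) = -j/(ω·C) = 0 - j92.9 Ω
Step 3 — Parallel branch: R2 || C = 1/(1/R2 + 1/C) = 10.66 - j1.239 Ω.
Step 4 — Series with R1: Z_total = R1 + (R2 || C) = 2191 - j1.239 Ω = 2191∠-0.0° Ω.
Step 5 — Source phasor: V = 5∠23.8° V = 4.575 + j2.018 V.
Step 6 — Ohm's law: I = V / Z_total = (4.575 + j2.018) / (2191 - j1.239) = 0.002088 + j0.0009222 A.
Step 7 — Convert to polar: |I| = 0.002282 A, ∠I = 23.8°.

I = 0.002282∠23.8° A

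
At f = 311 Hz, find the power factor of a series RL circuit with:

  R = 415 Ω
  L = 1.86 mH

Step 1 — Angular frequency: ω = 2π·f = 2π·311 = 1954 rad/s.
Step 2 — Component impedances:
  R: Z = R = 415 Ω
  L: Z = jωL = j·1954·0.00186 = 0 + j3.635 Ω
Step 3 — Series combination: Z_total = R + L = 415 + j3.635 Ω = 415∠0.5° Ω.
Step 4 — Power factor: PF = cos(φ) = Re(Z)/|Z| = 415/415 = 1.
Step 5 — Type: Im(Z) = 3.635 ⇒ lagging (phase φ = 0.5°).

PF = 1 (lagging, φ = 0.5°)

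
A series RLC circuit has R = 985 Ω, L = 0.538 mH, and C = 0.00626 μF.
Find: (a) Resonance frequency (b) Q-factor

Step 1 — Resonance condition Im(Z)=0 gives ω₀ = 1/√(LC).
Step 2 — ω₀ = 1/√(0.000538·6.26e-09) = 5.449e+05 rad/s.
Step 3 — f₀ = ω₀/(2π) = 8.672e+04 Hz.
Step 4 — Series Q: Q = ω₀L/R = 5.449e+05·0.000538/985 = 0.2976.

(a) f₀ = 8.672e+04 Hz  (b) Q = 0.2976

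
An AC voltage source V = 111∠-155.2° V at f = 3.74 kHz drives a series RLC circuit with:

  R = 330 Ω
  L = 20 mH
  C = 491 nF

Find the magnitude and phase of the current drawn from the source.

Step 1 — Angular frequency: ω = 2π·f = 2π·3740 = 2.35e+04 rad/s.
Step 2 — Component impedances:
  R: Z = R = 330 Ω
  L: Z = jωL = j·2.35e+04·0.02 = 0 + j470 Ω
  C: Z = 1/(jωC) = -j/(ω·C) = 0 - j86.67 Ω
Step 3 — Series combination: Z_total = R + L + C = 330 + j383.3 Ω = 505.8∠49.3° Ω.
Step 4 — Source phasor: V = 111∠-155.2° V = -100.8 - j46.56 V.
Step 5 — Ohm's law: I = V / Z_total = (-100.8 - j46.56) / (330 + j383.3) = -0.1997 + j0.09092 A.
Step 6 — Convert to polar: |I| = 0.2195 A, ∠I = 155.5°.

I = 0.2195∠155.5° A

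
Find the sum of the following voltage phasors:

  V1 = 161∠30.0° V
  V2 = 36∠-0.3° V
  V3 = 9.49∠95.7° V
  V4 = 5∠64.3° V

Step 1 — Convert each phasor to rectangular form:
  V1 = 161·(cos(30.0°) + j·sin(30.0°)) = 139.4 + j80.5 V
  V2 = 36·(cos(-0.3°) + j·sin(-0.3°)) = 36 - j0.1885 V
  V3 = 9.49·(cos(95.7°) + j·sin(95.7°)) = -0.9425 + j9.443 V
  V4 = 5·(cos(64.3°) + j·sin(64.3°)) = 2.168 + j4.505 V
Step 2 — Sum components: V_total = 176.7 + j94.26 V.
Step 3 — Convert to polar: |V_total| = 200.2 V, ∠V_total = 28.1°.

V_total = 200.2∠28.1° V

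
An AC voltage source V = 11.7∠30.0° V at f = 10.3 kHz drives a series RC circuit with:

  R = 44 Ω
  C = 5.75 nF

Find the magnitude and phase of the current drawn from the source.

Step 1 — Angular frequency: ω = 2π·f = 2π·1.03e+04 = 6.472e+04 rad/s.
Step 2 — Component impedances:
  R: Z = R = 44 Ω
  C: Z = 1/(jωC) = -j/(ω·C) = 0 - j2687 Ω
Step 3 — Series combination: Z_total = R + C = 44 - j2687 Ω = 2688∠-89.1° Ω.
Step 4 — Source phasor: V = 11.7∠30.0° V = 10.13 + j5.85 V.
Step 5 — Ohm's law: I = V / Z_total = (10.13 + j5.85) / (44 - j2687) = -0.002115 + j0.003805 A.
Step 6 — Convert to polar: |I| = 0.004353 A, ∠I = 119.1°.

I = 0.004353∠119.1° A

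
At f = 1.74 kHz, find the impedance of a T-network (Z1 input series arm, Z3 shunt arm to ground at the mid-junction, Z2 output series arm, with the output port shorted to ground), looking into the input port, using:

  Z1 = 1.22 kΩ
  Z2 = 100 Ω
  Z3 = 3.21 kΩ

Step 1 — Angular frequency: ω = 2π·f = 2π·1740 = 1.093e+04 rad/s.
Step 2 — Component impedances:
  Z1: Z = R = 1220 Ω
  Z2: Z = R = 100 Ω
  Z3: Z = R = 3210 Ω
Step 3 — With the output port shorted to ground, the output series arm Z2 runs from the junction to ground; the shunt arm Z3 also runs from the junction to ground. They appear in parallel: Z3 || Z2 = 96.98 Ω.
Step 4 — Series with input arm Z1: Z_in = Z1 + (Z3 || Z2) = 1317 Ω = 1317∠0.0° Ω.

Z = 1317 Ω = 1317∠0.0° Ω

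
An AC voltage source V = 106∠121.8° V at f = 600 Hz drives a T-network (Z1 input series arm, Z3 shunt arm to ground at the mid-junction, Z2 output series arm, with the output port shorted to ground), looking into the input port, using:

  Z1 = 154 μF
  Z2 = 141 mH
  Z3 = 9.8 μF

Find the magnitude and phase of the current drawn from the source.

Step 1 — Angular frequency: ω = 2π·f = 2π·600 = 3770 rad/s.
Step 2 — Component impedances:
  Z1: Z = 1/(jωC) = -j/(ω·C) = 0 - j1.722 Ω
  Z2: Z = jωL = j·3770·0.141 = 0 + j531.6 Ω
  Z3: Z = 1/(jωC) = -j/(ω·C) = 0 - j27.07 Ω
Step 3 — With the output port shorted to ground, the output series arm Z2 runs from the junction to ground; the shunt arm Z3 also runs from the junction to ground. They appear in parallel: Z3 || Z2 = 0 - j28.52 Ω.
Step 4 — Series with input arm Z1: Z_in = Z1 + (Z3 || Z2) = 0 - j30.24 Ω = 30.24∠-90.0° Ω.
Step 5 — Source phasor: V = 106∠121.8° V = -55.86 + j90.09 V.
Step 6 — Ohm's law: I = V / Z_total = (-55.86 + j90.09) / (0 - j30.24) = -2.979 - j1.847 A.
Step 7 — Convert to polar: |I| = 3.505 A, ∠I = -148.2°.

I = 3.505∠-148.2° A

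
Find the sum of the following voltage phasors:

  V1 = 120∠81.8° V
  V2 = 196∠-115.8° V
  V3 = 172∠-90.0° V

Step 1 — Convert each phasor to rectangular form:
  V1 = 120·(cos(81.8°) + j·sin(81.8°)) = 17.12 + j118.8 V
  V2 = 196·(cos(-115.8°) + j·sin(-115.8°)) = -85.31 - j176.5 V
  V3 = 172·(cos(-90.0°) + j·sin(-90.0°)) = 0 - j172 V
Step 2 — Sum components: V_total = -68.19 - j229.7 V.
Step 3 — Convert to polar: |V_total| = 239.6 V, ∠V_total = -106.5°.

V_total = 239.6∠-106.5° V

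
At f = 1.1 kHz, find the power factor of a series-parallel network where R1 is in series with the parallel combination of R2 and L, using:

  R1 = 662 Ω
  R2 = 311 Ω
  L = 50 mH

Step 1 — Angular frequency: ω = 2π·f = 2π·1100 = 6912 rad/s.
Step 2 — Component impedances:
  R1: Z = R = 662 Ω
  R2: Z = R = 311 Ω
  L: Z = jωL = j·6912·0.05 = 0 + j345.6 Ω
Step 3 — Parallel branch: R2 || L = 1/(1/R2 + 1/L) = 171.8 + j154.6 Ω.
Step 4 — Series with R1: Z_total = R1 + (R2 || L) = 833.8 + j154.6 Ω = 848.1∠10.5° Ω.
Step 5 — Power factor: PF = cos(φ) = Re(Z)/|Z| = 833.83/848.05 = 0.9832.
Step 6 — Type: Im(Z) = 154.6 ⇒ lagging (phase φ = 10.5°).

PF = 0.9832 (lagging, φ = 10.5°)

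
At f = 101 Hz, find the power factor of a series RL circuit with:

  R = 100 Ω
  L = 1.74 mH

Step 1 — Angular frequency: ω = 2π·f = 2π·101 = 634.6 rad/s.
Step 2 — Component impedances:
  R: Z = R = 100 Ω
  L: Z = jωL = j·634.6·0.00174 = 0 + j1.104 Ω
Step 3 — Series combination: Z_total = R + L = 100 + j1.104 Ω = 100∠0.6° Ω.
Step 4 — Power factor: PF = cos(φ) = Re(Z)/|Z| = 100/100.01 = 0.9999.
Step 5 — Type: Im(Z) = 1.104 ⇒ lagging (phase φ = 0.6°).

PF = 0.9999 (lagging, φ = 0.6°)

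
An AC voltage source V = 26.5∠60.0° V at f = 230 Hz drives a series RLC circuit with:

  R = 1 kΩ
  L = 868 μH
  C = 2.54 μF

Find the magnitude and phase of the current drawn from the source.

Step 1 — Angular frequency: ω = 2π·f = 2π·230 = 1445 rad/s.
Step 2 — Component impedances:
  R: Z = R = 1000 Ω
  L: Z = jωL = j·1445·0.000868 = 0 + j1.254 Ω
  C: Z = 1/(jωC) = -j/(ω·C) = 0 - j272.4 Ω
Step 3 — Series combination: Z_total = R + L + C = 1000 - j271.2 Ω = 1036∠-15.2° Ω.
Step 4 — Source phasor: V = 26.5∠60.0° V = 13.25 + j22.95 V.
Step 5 — Ohm's law: I = V / Z_total = (13.25 + j22.95) / (1000 - j271.2) = 0.006545 + j0.02472 A.
Step 6 — Convert to polar: |I| = 0.02558 A, ∠I = 75.2°.

I = 0.02558∠75.2° A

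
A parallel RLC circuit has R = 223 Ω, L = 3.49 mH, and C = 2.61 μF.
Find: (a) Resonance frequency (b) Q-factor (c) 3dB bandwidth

Step 1 — Resonance: ω₀ = 1/√(LC) = 1/√(0.00349·2.61e-06) = 1.048e+04 rad/s.
Step 2 — f₀ = ω₀/(2π) = 1668 Hz.
Step 3 — Parallel Q: Q = R/(ω₀L) = 223/(1.048e+04·0.00349) = 6.098.
Step 4 — Bandwidth: Δω = ω₀/Q = 1718 rad/s; BW = Δω/(2π) = 273.4 Hz.

(a) f₀ = 1668 Hz  (b) Q = 6.098  (c) BW = 273.4 Hz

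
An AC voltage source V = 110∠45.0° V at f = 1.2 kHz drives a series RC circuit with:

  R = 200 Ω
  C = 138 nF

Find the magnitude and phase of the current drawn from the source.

Step 1 — Angular frequency: ω = 2π·f = 2π·1200 = 7540 rad/s.
Step 2 — Component impedances:
  R: Z = R = 200 Ω
  C: Z = 1/(jωC) = -j/(ω·C) = 0 - j961.1 Ω
Step 3 — Series combination: Z_total = R + C = 200 - j961.1 Ω = 981.7∠-78.2° Ω.
Step 4 — Source phasor: V = 110∠45.0° V = 77.78 + j77.78 V.
Step 5 — Ohm's law: I = V / Z_total = (77.78 + j77.78) / (200 - j961.1) = -0.06143 + j0.09371 A.
Step 6 — Convert to polar: |I| = 0.1121 A, ∠I = 123.2°.

I = 0.1121∠123.2° A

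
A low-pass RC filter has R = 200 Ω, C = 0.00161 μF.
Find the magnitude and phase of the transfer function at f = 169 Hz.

Step 1 — Angular frequency: ω = 2π·169 = 1062 rad/s.
Step 2 — Transfer function: H(jω) = 1/(1 + jωRC).
Step 3 — Denominator: 1 + jωRC = 1 + j·1062·200·1.61e-09 = 1 + j0.0003419.
Step 4 — H = 1 - j0.0003419.
Step 5 — Magnitude: |H| = 1 (-0.0 dB); phase: φ = -0.0°.

|H| = 1 (-0.0 dB), φ = -0.0°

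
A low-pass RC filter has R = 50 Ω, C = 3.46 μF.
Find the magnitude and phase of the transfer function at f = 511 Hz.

Step 1 — Angular frequency: ω = 2π·511 = 3211 rad/s.
Step 2 — Transfer function: H(jω) = 1/(1 + jωRC).
Step 3 — Denominator: 1 + jωRC = 1 + j·3211·50·3.46e-06 = 1 + j0.5555.
Step 4 — H = 0.7642 - j0.4245.
Step 5 — Magnitude: |H| = 0.8742 (-1.2 dB); phase: φ = -29.1°.

|H| = 0.8742 (-1.2 dB), φ = -29.1°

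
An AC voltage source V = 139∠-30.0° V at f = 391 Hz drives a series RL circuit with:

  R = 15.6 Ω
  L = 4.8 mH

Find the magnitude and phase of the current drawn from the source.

Step 1 — Angular frequency: ω = 2π·f = 2π·391 = 2457 rad/s.
Step 2 — Component impedances:
  R: Z = R = 15.6 Ω
  L: Z = jωL = j·2457·0.0048 = 0 + j11.79 Ω
Step 3 — Series combination: Z_total = R + L = 15.6 + j11.79 Ω = 19.56∠37.1° Ω.
Step 4 — Source phasor: V = 139∠-30.0° V = 120.4 - j69.5 V.
Step 5 — Ohm's law: I = V / Z_total = (120.4 - j69.5) / (15.6 + j11.79) = 2.767 - j6.547 A.
Step 6 — Convert to polar: |I| = 7.108 A, ∠I = -67.1°.

I = 7.108∠-67.1° A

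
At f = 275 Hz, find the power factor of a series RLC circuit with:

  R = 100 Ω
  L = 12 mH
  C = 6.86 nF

Step 1 — Angular frequency: ω = 2π·f = 2π·275 = 1728 rad/s.
Step 2 — Component impedances:
  R: Z = R = 100 Ω
  L: Z = jωL = j·1728·0.012 = 0 + j20.73 Ω
  C: Z = 1/(jωC) = -j/(ω·C) = 0 - j8.437e+04 Ω
Step 3 — Series combination: Z_total = R + L + C = 100 - j8.434e+04 Ω = 8.434e+04∠-89.9° Ω.
Step 4 — Power factor: PF = cos(φ) = Re(Z)/|Z| = 100/8.434e+04 = 0.001186.
Step 5 — Type: Im(Z) = -8.434e+04 ⇒ leading (phase φ = -89.9°).

PF = 0.001186 (leading, φ = -89.9°)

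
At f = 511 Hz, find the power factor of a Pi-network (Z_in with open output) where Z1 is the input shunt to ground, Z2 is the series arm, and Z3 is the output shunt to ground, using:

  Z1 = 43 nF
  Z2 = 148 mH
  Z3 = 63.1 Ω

Step 1 — Angular frequency: ω = 2π·f = 2π·511 = 3211 rad/s.
Step 2 — Component impedances:
  Z1: Z = 1/(jωC) = -j/(ω·C) = 0 - j7243 Ω
  Z2: Z = jωL = j·3211·0.148 = 0 + j475.2 Ω
  Z3: Z = R = 63.1 Ω
Step 3 — With open output, the series arm Z2 and the output shunt Z3 appear in series to ground: Z2 + Z3 = 63.1 + j475.2 Ω.
Step 4 — Parallel with input shunt Z1: Z_in = Z1 || (Z2 + Z3) = 72.27 + j507.9 Ω = 513∠81.9° Ω.
Step 5 — Power factor: PF = cos(φ) = Re(Z)/|Z| = 72.27/513 = 0.1409.
Step 6 — Type: Im(Z) = 507.9 ⇒ lagging (phase φ = 81.9°).

PF = 0.1409 (lagging, φ = 81.9°)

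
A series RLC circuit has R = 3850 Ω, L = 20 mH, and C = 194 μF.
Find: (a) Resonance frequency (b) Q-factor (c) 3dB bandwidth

Step 1 — Resonance: ω₀ = 1/√(LC) = 1/√(0.02·0.000194) = 507.7 rad/s.
Step 2 — f₀ = ω₀/(2π) = 80.8 Hz.
Step 3 — Series Q: Q = ω₀L/R = 507.7·0.02/3850 = 0.002637.
Step 4 — Bandwidth: Δω = ω₀/Q = 1.925e+05 rad/s; BW = Δω/(2π) = 3.064e+04 Hz.

(a) f₀ = 80.8 Hz  (b) Q = 0.002637  (c) BW = 3.064e+04 Hz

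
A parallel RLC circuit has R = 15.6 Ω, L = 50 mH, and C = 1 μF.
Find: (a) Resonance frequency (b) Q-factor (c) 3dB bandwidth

Step 1 — Resonance: ω₀ = 1/√(LC) = 1/√(0.05·1e-06) = 4472 rad/s.
Step 2 — f₀ = ω₀/(2π) = 711.8 Hz.
Step 3 — Parallel Q: Q = R/(ω₀L) = 15.6/(4472·0.05) = 0.06977.
Step 4 — Bandwidth: Δω = ω₀/Q = 6.41e+04 rad/s; BW = Δω/(2π) = 1.02e+04 Hz.

(a) f₀ = 711.8 Hz  (b) Q = 0.06977  (c) BW = 1.02e+04 Hz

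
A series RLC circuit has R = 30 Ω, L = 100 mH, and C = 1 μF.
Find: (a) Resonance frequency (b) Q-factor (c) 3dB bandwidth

Step 1 — Resonance condition Im(Z)=0 gives ω₀ = 1/√(LC).
Step 2 — ω₀ = 1/√(0.1·1e-06) = 3162 rad/s.
Step 3 — f₀ = ω₀/(2π) = 503.3 Hz.
Step 4 — Series Q: Q = ω₀L/R = 3162·0.1/30 = 10.54.
Step 5 — 3dB bandwidth: Δω = ω₀/Q = 300 rad/s; BW = Δω/(2π) = 47.75 Hz.

(a) f₀ = 503.3 Hz  (b) Q = 10.54  (c) BW = 47.75 Hz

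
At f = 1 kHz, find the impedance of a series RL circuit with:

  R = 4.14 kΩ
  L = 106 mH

Step 1 — Angular frequency: ω = 2π·f = 2π·1000 = 6283 rad/s.
Step 2 — Component impedances:
  R: Z = R = 4140 Ω
  L: Z = jωL = j·6283·0.106 = 0 + j666 Ω
Step 3 — Series combination: Z_total = R + L = 4140 + j666 Ω = 4193∠9.1° Ω.

Z = 4140 + j666 Ω = 4193∠9.1° Ω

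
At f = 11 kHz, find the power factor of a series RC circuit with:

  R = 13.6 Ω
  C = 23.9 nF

Step 1 — Angular frequency: ω = 2π·f = 2π·1.1e+04 = 6.912e+04 rad/s.
Step 2 — Component impedances:
  R: Z = R = 13.6 Ω
  C: Z = 1/(jωC) = -j/(ω·C) = 0 - j605.4 Ω
Step 3 — Series combination: Z_total = R + C = 13.6 - j605.4 Ω = 605.5∠-88.7° Ω.
Step 4 — Power factor: PF = cos(φ) = Re(Z)/|Z| = 13.6/605.5 = 0.02246.
Step 5 — Type: Im(Z) = -605.4 ⇒ leading (phase φ = -88.7°).

PF = 0.02246 (leading, φ = -88.7°)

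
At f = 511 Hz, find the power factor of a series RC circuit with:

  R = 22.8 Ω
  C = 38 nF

Step 1 — Angular frequency: ω = 2π·f = 2π·511 = 3211 rad/s.
Step 2 — Component impedances:
  R: Z = R = 22.8 Ω
  C: Z = 1/(jωC) = -j/(ω·C) = 0 - j8196 Ω
Step 3 — Series combination: Z_total = R + C = 22.8 - j8196 Ω = 8196∠-89.8° Ω.
Step 4 — Power factor: PF = cos(φ) = Re(Z)/|Z| = 22.8/8196 = 0.002782.
Step 5 — Type: Im(Z) = -8196 ⇒ leading (phase φ = -89.8°).

PF = 0.002782 (leading, φ = -89.8°)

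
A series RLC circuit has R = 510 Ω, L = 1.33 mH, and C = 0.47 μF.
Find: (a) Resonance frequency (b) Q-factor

Step 1 — Resonance condition Im(Z)=0 gives ω₀ = 1/√(LC).
Step 2 — ω₀ = 1/√(0.00133·4.7e-07) = 4e+04 rad/s.
Step 3 — f₀ = ω₀/(2π) = 6366 Hz.
Step 4 — Series Q: Q = ω₀L/R = 4e+04·0.00133/510 = 0.1043.

(a) f₀ = 6366 Hz  (b) Q = 0.1043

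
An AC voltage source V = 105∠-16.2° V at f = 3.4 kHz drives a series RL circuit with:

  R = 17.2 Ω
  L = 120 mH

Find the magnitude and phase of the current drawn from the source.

Step 1 — Angular frequency: ω = 2π·f = 2π·3400 = 2.136e+04 rad/s.
Step 2 — Component impedances:
  R: Z = R = 17.2 Ω
  L: Z = jωL = j·2.136e+04·0.12 = 0 + j2564 Ω
Step 3 — Series combination: Z_total = R + L = 17.2 + j2564 Ω = 2564∠89.6° Ω.
Step 4 — Source phasor: V = 105∠-16.2° V = 100.8 - j29.29 V.
Step 5 — Ohm's law: I = V / Z_total = (100.8 - j29.29) / (17.2 + j2564) = -0.01116 - j0.03941 A.
Step 6 — Convert to polar: |I| = 0.04096 A, ∠I = -105.8°.

I = 0.04096∠-105.8° A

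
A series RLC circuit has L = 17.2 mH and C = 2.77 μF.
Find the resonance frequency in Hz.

Step 1 — Resonance condition Im(Z)=0 gives ω₀ = 1/√(LC).
Step 2 — ω₀ = 1/√(0.0172·2.77e-06) = 4581 rad/s.
Step 3 — f₀ = ω₀/(2π) = 729.1 Hz.

f₀ = 729.1 Hz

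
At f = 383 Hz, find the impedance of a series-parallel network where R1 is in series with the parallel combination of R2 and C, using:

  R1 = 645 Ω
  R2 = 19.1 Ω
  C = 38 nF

Step 1 — Angular frequency: ω = 2π·f = 2π·383 = 2406 rad/s.
Step 2 — Component impedances:
  R1: Z = R = 645 Ω
  R2: Z = R = 19.1 Ω
  C: Z = 1/(jωC) = -j/(ω·C) = 0 - j1.094e+04 Ω
Step 3 — Parallel branch: R2 || C = 1/(1/R2 + 1/C) = 19.1 - j0.03336 Ω.
Step 4 — Series with R1: Z_total = R1 + (R2 || C) = 664.1 - j0.03336 Ω = 664.1∠-0.0° Ω.

Z = 664.1 - j0.03336 Ω = 664.1∠-0.0° Ω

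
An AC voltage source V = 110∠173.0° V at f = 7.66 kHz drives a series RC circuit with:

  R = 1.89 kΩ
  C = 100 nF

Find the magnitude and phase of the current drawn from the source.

Step 1 — Angular frequency: ω = 2π·f = 2π·7660 = 4.813e+04 rad/s.
Step 2 — Component impedances:
  R: Z = R = 1890 Ω
  C: Z = 1/(jωC) = -j/(ω·C) = 0 - j207.8 Ω
Step 3 — Series combination: Z_total = R + C = 1890 - j207.8 Ω = 1901∠-6.3° Ω.
Step 4 — Source phasor: V = 110∠173.0° V = -109.2 + j13.41 V.
Step 5 — Ohm's law: I = V / Z_total = (-109.2 + j13.41) / (1890 - j207.8) = -0.05785 + j0.0007335 A.
Step 6 — Convert to polar: |I| = 0.05785 A, ∠I = 179.3°.

I = 0.05785∠179.3° A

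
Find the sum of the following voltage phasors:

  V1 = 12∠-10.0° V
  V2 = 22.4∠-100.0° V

Step 1 — Convert each phasor to rectangular form:
  V1 = 12·(cos(-10.0°) + j·sin(-10.0°)) = 11.82 - j2.084 V
  V2 = 22.4·(cos(-100.0°) + j·sin(-100.0°)) = -3.89 - j22.06 V
Step 2 — Sum components: V_total = 7.928 - j24.14 V.
Step 3 — Convert to polar: |V_total| = 25.41 V, ∠V_total = -71.8°.

V_total = 25.41∠-71.8° V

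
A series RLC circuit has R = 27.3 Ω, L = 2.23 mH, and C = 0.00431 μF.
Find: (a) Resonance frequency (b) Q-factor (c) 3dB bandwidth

Step 1 — Resonance condition Im(Z)=0 gives ω₀ = 1/√(LC).
Step 2 — ω₀ = 1/√(0.00223·4.31e-09) = 3.226e+05 rad/s.
Step 3 — f₀ = ω₀/(2π) = 5.134e+04 Hz.
Step 4 — Series Q: Q = ω₀L/R = 3.226e+05·0.00223/27.3 = 26.35.
Step 5 — 3dB bandwidth: Δω = ω₀/Q = 1.224e+04 rad/s; BW = Δω/(2π) = 1948 Hz.

(a) f₀ = 5.134e+04 Hz  (b) Q = 26.35  (c) BW = 1948 Hz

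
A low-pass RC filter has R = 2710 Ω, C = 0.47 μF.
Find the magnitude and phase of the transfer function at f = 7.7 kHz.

Step 1 — Angular frequency: ω = 2π·7700 = 4.838e+04 rad/s.
Step 2 — Transfer function: H(jω) = 1/(1 + jωRC).
Step 3 — Denominator: 1 + jωRC = 1 + j·4.838e+04·2710·4.7e-07 = 1 + j61.62.
Step 4 — H = 0.0002633 - j0.01622.
Step 5 — Magnitude: |H| = 0.01623 (-35.8 dB); phase: φ = -89.1°.

|H| = 0.01623 (-35.8 dB), φ = -89.1°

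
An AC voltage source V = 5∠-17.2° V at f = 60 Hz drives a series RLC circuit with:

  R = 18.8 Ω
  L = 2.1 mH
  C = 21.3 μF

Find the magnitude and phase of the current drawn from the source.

Step 1 — Angular frequency: ω = 2π·f = 2π·60 = 377 rad/s.
Step 2 — Component impedances:
  R: Z = R = 18.8 Ω
  L: Z = jωL = j·377·0.0021 = 0 + j0.7917 Ω
  C: Z = 1/(jωC) = -j/(ω·C) = 0 - j124.5 Ω
Step 3 — Series combination: Z_total = R + L + C = 18.8 - j123.7 Ω = 125.2∠-81.4° Ω.
Step 4 — Source phasor: V = 5∠-17.2° V = 4.776 - j1.479 V.
Step 5 — Ohm's law: I = V / Z_total = (4.776 - j1.479) / (18.8 - j123.7) = 0.01741 + j0.03595 A.
Step 6 — Convert to polar: |I| = 0.03995 A, ∠I = 64.2°.

I = 0.03995∠64.2° A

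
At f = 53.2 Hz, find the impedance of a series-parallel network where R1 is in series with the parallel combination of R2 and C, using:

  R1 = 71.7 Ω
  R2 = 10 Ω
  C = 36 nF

Step 1 — Angular frequency: ω = 2π·f = 2π·53.2 = 334.3 rad/s.
Step 2 — Component impedances:
  R1: Z = R = 71.7 Ω
  R2: Z = R = 10 Ω
  C: Z = 1/(jωC) = -j/(ω·C) = 0 - j8.31e+04 Ω
Step 3 — Parallel branch: R2 || C = 1/(1/R2 + 1/C) = 10 - j0.001203 Ω.
Step 4 — Series with R1: Z_total = R1 + (R2 || C) = 81.7 - j0.001203 Ω = 81.7∠-0.0° Ω.

Z = 81.7 - j0.001203 Ω = 81.7∠-0.0° Ω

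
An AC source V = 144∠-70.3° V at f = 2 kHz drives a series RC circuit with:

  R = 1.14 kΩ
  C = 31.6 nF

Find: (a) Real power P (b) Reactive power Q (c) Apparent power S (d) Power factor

Step 1 — Angular frequency: ω = 2π·f = 2π·2000 = 1.257e+04 rad/s.
Step 2 — Component impedances:
  R: Z = R = 1140 Ω
  C: Z = 1/(jωC) = -j/(ω·C) = 0 - j2518 Ω
Step 3 — Series combination: Z_total = R + C = 1140 - j2518 Ω = 2764∠-65.6° Ω.
Step 4 — Source phasor: V = 144∠-70.3° V = 48.54 - j135.6 V.
Step 5 — Current: I = V / Z = 0.05192 - j0.004228 A = 0.05209∠-4.7° A.
Step 6 — Complex power: S = V·I* = 3.094 - j6.834 VA.
Step 7 — Real power: P = Re(S) = 3.094 W.
Step 8 — Reactive power: Q = Im(S) = -6.834 VAR.
Step 9 — Apparent power: |S| = 7.501 VA.
Step 10 — Power factor: PF = P/|S| = 0.4124 (leading).

(a) P = 3.094 W  (b) Q = -6.834 VAR  (c) S = 7.501 VA  (d) PF = 0.4124 (leading)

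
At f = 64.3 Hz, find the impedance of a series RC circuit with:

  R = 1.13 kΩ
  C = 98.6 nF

Step 1 — Angular frequency: ω = 2π·f = 2π·64.3 = 404 rad/s.
Step 2 — Component impedances:
  R: Z = R = 1130 Ω
  C: Z = 1/(jωC) = -j/(ω·C) = 0 - j2.51e+04 Ω
Step 3 — Series combination: Z_total = R + C = 1130 - j2.51e+04 Ω = 2.513e+04∠-87.4° Ω.

Z = 1130 - j2.51e+04 Ω = 2.513e+04∠-87.4° Ω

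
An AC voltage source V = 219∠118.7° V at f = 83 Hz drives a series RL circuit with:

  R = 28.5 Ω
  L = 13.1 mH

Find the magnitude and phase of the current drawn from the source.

Step 1 — Angular frequency: ω = 2π·f = 2π·83 = 521.5 rad/s.
Step 2 — Component impedances:
  R: Z = R = 28.5 Ω
  L: Z = jωL = j·521.5·0.0131 = 0 + j6.832 Ω
Step 3 — Series combination: Z_total = R + L = 28.5 + j6.832 Ω = 29.31∠13.5° Ω.
Step 4 — Source phasor: V = 219∠118.7° V = -105.2 + j192.1 V.
Step 5 — Ohm's law: I = V / Z_total = (-105.2 + j192.1) / (28.5 + j6.832) = -1.962 + j7.21 A.
Step 6 — Convert to polar: |I| = 7.473 A, ∠I = 105.2°.

I = 7.473∠105.2° A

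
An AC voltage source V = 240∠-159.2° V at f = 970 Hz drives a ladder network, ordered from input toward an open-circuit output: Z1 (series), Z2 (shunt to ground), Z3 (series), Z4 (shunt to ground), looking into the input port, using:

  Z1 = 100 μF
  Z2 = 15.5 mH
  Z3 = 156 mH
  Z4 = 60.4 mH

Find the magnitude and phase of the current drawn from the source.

Step 1 — Angular frequency: ω = 2π·f = 2π·970 = 6095 rad/s.
Step 2 — Component impedances:
  Z1: Z = 1/(jωC) = -j/(ω·C) = 0 - j1.641 Ω
  Z2: Z = jωL = j·6095·0.0155 = 0 + j94.47 Ω
  Z3: Z = jωL = j·6095·0.156 = 0 + j950.8 Ω
  Z4: Z = jωL = j·6095·0.0604 = 0 + j368.1 Ω
Step 3 — Ladder network (open output): work backward from the far end, alternating series and parallel combinations. Z_in = 0 + j86.51 Ω = 86.51∠90.0° Ω.
Step 4 — Source phasor: V = 240∠-159.2° V = -224.4 - j85.23 V.
Step 5 — Ohm's law: I = V / Z_total = (-224.4 - j85.23) / (0 + j86.51) = -0.9851 + j2.593 A.
Step 6 — Convert to polar: |I| = 2.774 A, ∠I = 110.8°.

I = 2.774∠110.8° A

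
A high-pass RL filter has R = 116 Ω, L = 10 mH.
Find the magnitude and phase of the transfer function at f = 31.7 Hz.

Step 1 — Angular frequency: ω = 2π·31.7 = 199.2 rad/s.
Step 2 — Transfer function: H(jω) = jωL/(R + jωL).
Step 3 — Numerator jωL = j·1.992; denominator R + jωL = 116 + j1.992.
Step 4 — H = 0.0002947 + j0.01717.
Step 5 — Magnitude: |H| = 0.01717 (-35.3 dB); phase: φ = 89.0°.

|H| = 0.01717 (-35.3 dB), φ = 89.0°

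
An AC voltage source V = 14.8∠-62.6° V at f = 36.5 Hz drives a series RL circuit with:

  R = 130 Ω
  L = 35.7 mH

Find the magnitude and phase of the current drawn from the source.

Step 1 — Angular frequency: ω = 2π·f = 2π·36.5 = 229.3 rad/s.
Step 2 — Component impedances:
  R: Z = R = 130 Ω
  L: Z = jωL = j·229.3·0.0357 = 0 + j8.187 Ω
Step 3 — Series combination: Z_total = R + L = 130 + j8.187 Ω = 130.3∠3.6° Ω.
Step 4 — Source phasor: V = 14.8∠-62.6° V = 6.811 - j13.14 V.
Step 5 — Ohm's law: I = V / Z_total = (6.811 - j13.14) / (130 + j8.187) = 0.04584 - j0.104 A.
Step 6 — Convert to polar: |I| = 0.1136 A, ∠I = -66.2°.

I = 0.1136∠-66.2° A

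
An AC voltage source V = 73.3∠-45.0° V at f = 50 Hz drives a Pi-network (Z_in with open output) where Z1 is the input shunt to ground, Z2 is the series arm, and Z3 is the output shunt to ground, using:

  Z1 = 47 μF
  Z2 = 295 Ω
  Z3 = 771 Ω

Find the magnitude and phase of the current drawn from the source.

Step 1 — Angular frequency: ω = 2π·f = 2π·50 = 314.2 rad/s.
Step 2 — Component impedances:
  Z1: Z = 1/(jωC) = -j/(ω·C) = 0 - j67.73 Ω
  Z2: Z = R = 295 Ω
  Z3: Z = R = 771 Ω
Step 3 — With open output, the series arm Z2 and the output shunt Z3 appear in series to ground: Z2 + Z3 = 1066 Ω.
Step 4 — Parallel with input shunt Z1: Z_in = Z1 || (Z2 + Z3) = 4.285 - j67.45 Ω = 67.59∠-86.4° Ω.
Step 5 — Source phasor: V = 73.3∠-45.0° V = 51.83 - j51.83 V.
Step 6 — Ohm's law: I = V / Z_total = (51.83 - j51.83) / (4.285 - j67.45) = 0.8139 + j0.7167 A.
Step 7 — Convert to polar: |I| = 1.084 A, ∠I = 41.4°.

I = 1.084∠41.4° A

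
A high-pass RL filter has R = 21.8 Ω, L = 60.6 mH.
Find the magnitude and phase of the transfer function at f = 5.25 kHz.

Step 1 — Angular frequency: ω = 2π·5250 = 3.299e+04 rad/s.
Step 2 — Transfer function: H(jω) = jωL/(R + jωL).
Step 3 — Numerator jωL = j·1999; denominator R + jωL = 21.8 + j1999.
Step 4 — H = 0.9999 + j0.0109.
Step 5 — Magnitude: |H| = 0.9999 (-0.0 dB); phase: φ = 0.6°.

|H| = 0.9999 (-0.0 dB), φ = 0.6°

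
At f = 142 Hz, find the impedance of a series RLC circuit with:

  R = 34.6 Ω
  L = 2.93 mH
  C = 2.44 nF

Step 1 — Angular frequency: ω = 2π·f = 2π·142 = 892.2 rad/s.
Step 2 — Component impedances:
  R: Z = R = 34.6 Ω
  L: Z = jωL = j·892.2·0.00293 = 0 + j2.614 Ω
  C: Z = 1/(jωC) = -j/(ω·C) = 0 - j4.593e+05 Ω
Step 3 — Series combination: Z_total = R + L + C = 34.6 - j4.593e+05 Ω = 4.593e+05∠-90.0° Ω.

Z = 34.6 - j4.593e+05 Ω = 4.593e+05∠-90.0° Ω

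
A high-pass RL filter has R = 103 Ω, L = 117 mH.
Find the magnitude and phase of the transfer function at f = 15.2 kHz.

Step 1 — Angular frequency: ω = 2π·1.52e+04 = 9.55e+04 rad/s.
Step 2 — Transfer function: H(jω) = jωL/(R + jωL).
Step 3 — Numerator jωL = j·1.117e+04; denominator R + jωL = 103 + j1.117e+04.
Step 4 — H = 0.9999 + j0.009217.
Step 5 — Magnitude: |H| = 1 (-0.0 dB); phase: φ = 0.5°.

|H| = 1 (-0.0 dB), φ = 0.5°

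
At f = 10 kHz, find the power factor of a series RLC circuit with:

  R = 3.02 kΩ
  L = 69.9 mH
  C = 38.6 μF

Step 1 — Angular frequency: ω = 2π·f = 2π·1e+04 = 6.283e+04 rad/s.
Step 2 — Component impedances:
  R: Z = R = 3020 Ω
  L: Z = jωL = j·6.283e+04·0.0699 = 0 + j4392 Ω
  C: Z = 1/(jωC) = -j/(ω·C) = 0 - j0.4123 Ω
Step 3 — Series combination: Z_total = R + L + C = 3020 + j4392 Ω = 5330∠55.5° Ω.
Step 4 — Power factor: PF = cos(φ) = Re(Z)/|Z| = 3020/5330 = 0.5666.
Step 5 — Type: Im(Z) = 4392 ⇒ lagging (phase φ = 55.5°).

PF = 0.5666 (lagging, φ = 55.5°)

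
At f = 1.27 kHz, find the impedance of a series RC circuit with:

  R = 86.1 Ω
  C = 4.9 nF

Step 1 — Angular frequency: ω = 2π·f = 2π·1270 = 7980 rad/s.
Step 2 — Component impedances:
  R: Z = R = 86.1 Ω
  C: Z = 1/(jωC) = -j/(ω·C) = 0 - j2.558e+04 Ω
Step 3 — Series combination: Z_total = R + C = 86.1 - j2.558e+04 Ω = 2.558e+04∠-89.8° Ω.

Z = 86.1 - j2.558e+04 Ω = 2.558e+04∠-89.8° Ω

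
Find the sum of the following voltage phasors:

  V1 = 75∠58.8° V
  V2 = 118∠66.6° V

Step 1 — Convert each phasor to rectangular form:
  V1 = 75·(cos(58.8°) + j·sin(58.8°)) = 38.85 + j64.15 V
  V2 = 118·(cos(66.6°) + j·sin(66.6°)) = 46.86 + j108.3 V
Step 2 — Sum components: V_total = 85.72 + j172.4 V.
Step 3 — Convert to polar: |V_total| = 192.6 V, ∠V_total = 63.6°.

V_total = 192.6∠63.6° V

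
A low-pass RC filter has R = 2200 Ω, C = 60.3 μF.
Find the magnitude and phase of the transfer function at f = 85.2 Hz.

Step 1 — Angular frequency: ω = 2π·85.2 = 535.3 rad/s.
Step 2 — Transfer function: H(jω) = 1/(1 + jωRC).
Step 3 — Denominator: 1 + jωRC = 1 + j·535.3·2200·6.03e-05 = 1 + j71.02.
Step 4 — H = 0.0001982 - j0.01408.
Step 5 — Magnitude: |H| = 0.01408 (-37.0 dB); phase: φ = -89.2°.

|H| = 0.01408 (-37.0 dB), φ = -89.2°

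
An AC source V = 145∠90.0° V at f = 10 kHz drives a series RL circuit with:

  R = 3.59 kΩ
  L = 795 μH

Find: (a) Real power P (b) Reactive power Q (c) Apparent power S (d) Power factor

Step 1 — Angular frequency: ω = 2π·f = 2π·1e+04 = 6.283e+04 rad/s.
Step 2 — Component impedances:
  R: Z = R = 3590 Ω
  L: Z = jωL = j·6.283e+04·0.000795 = 0 + j49.95 Ω
Step 3 — Series combination: Z_total = R + L = 3590 + j49.95 Ω = 3590∠0.8° Ω.
Step 4 — Source phasor: V = 145∠90.0° V = 0 + j145 V.
Step 5 — Current: I = V / Z = 0.0005619 + j0.04038 A = 0.04039∠89.2° A.
Step 6 — Complex power: S = V·I* = 5.855 + j0.08147 VA.
Step 7 — Real power: P = Re(S) = 5.855 W.
Step 8 — Reactive power: Q = Im(S) = 0.08147 VAR.
Step 9 — Apparent power: |S| = 5.856 VA.
Step 10 — Power factor: PF = P/|S| = 0.9999 (lagging).

(a) P = 5.855 W  (b) Q = 0.08147 VAR  (c) S = 5.856 VA  (d) PF = 0.9999 (lagging)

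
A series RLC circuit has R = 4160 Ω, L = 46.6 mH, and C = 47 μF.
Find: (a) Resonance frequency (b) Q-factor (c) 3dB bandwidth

Step 1 — Resonance condition Im(Z)=0 gives ω₀ = 1/√(LC).
Step 2 — ω₀ = 1/√(0.0466·4.7e-05) = 675.7 rad/s.
Step 3 — f₀ = ω₀/(2π) = 107.5 Hz.
Step 4 — Series Q: Q = ω₀L/R = 675.7·0.0466/4160 = 0.007569.
Step 5 — 3dB bandwidth: Δω = ω₀/Q = 8.927e+04 rad/s; BW = Δω/(2π) = 1.421e+04 Hz.

(a) f₀ = 107.5 Hz  (b) Q = 0.007569  (c) BW = 1.421e+04 Hz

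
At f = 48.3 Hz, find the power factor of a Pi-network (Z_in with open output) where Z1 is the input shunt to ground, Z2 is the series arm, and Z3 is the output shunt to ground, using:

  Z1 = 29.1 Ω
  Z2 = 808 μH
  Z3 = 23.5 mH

Step 1 — Angular frequency: ω = 2π·f = 2π·48.3 = 303.5 rad/s.
Step 2 — Component impedances:
  Z1: Z = R = 29.1 Ω
  Z2: Z = jωL = j·303.5·0.000808 = 0 + j0.2452 Ω
  Z3: Z = jωL = j·303.5·0.0235 = 0 + j7.132 Ω
Step 3 — With open output, the series arm Z2 and the output shunt Z3 appear in series to ground: Z2 + Z3 = 0 + j7.377 Ω.
Step 4 — Parallel with input shunt Z1: Z_in = Z1 || (Z2 + Z3) = 1.757 + j6.931 Ω = 7.151∠75.8° Ω.
Step 5 — Power factor: PF = cos(φ) = Re(Z)/|Z| = 1.757/7.151 = 0.2457.
Step 6 — Type: Im(Z) = 6.931 ⇒ lagging (phase φ = 75.8°).

PF = 0.2457 (lagging, φ = 75.8°)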